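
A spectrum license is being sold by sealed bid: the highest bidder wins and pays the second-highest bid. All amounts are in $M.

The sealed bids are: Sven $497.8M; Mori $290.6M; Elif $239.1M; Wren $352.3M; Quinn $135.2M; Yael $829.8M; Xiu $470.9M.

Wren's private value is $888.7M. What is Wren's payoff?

$0M

Highest bid: Yael at $829.8M, so Yael wins.
Second-highest bid: Sven at $497.8M — that is the price the winner pays.
Wren did not win, so Wren pays nothing and receives nothing: payoff $0M.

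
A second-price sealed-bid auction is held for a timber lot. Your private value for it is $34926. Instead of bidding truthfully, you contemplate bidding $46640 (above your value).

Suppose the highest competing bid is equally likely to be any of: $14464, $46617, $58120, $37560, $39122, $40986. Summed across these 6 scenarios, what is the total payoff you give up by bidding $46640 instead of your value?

$24581

The deviation costs you only when the competing bid falls strictly between $34926 and $46640; elsewhere both bids give the same outcome.
$14464: outcomes coincide → loss $0.
$46617: truthful payoff $0, deviation payoff −$11691 → loss $11691.
$58120: outcomes coincide → loss $0.
$37560: truthful payoff $0, deviation payoff −$2634 → loss $2634.
$39122: truthful payoff $0, deviation payoff −$4196 → loss $4196.
$40986: truthful payoff $0, deviation payoff −$6060 → loss $6060.
Total loss = $11691 + $2634 + $4196 + $6060 = $24581.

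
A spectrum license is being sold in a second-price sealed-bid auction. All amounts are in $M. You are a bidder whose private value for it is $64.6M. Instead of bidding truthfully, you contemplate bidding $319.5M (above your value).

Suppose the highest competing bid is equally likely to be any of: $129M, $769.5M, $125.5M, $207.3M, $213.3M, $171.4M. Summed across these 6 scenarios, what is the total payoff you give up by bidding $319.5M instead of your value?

The deviation costs you only when the competing bid falls strictly between $64.6M and $319.5M; elsewhere both bids give the same outcome.
$129M: truthful payoff $0M, deviation payoff −$64.4M → loss $64.4M.
$769.5M: outcomes coincide → loss $0M.
$125.5M: truthful payoff $0M, deviation payoff −$60.9M → loss $60.9M.
$207.3M: truthful payoff $0M, deviation payoff −$142.7M → loss $142.7M.
$213.3M: truthful payoff $0M, deviation payoff −$148.7M → loss $148.7M.
$171.4M: truthful payoff $0M, deviation payoff −$106.8M → loss $106.8M.
Total loss = $64.4M + $60.9M + $142.7M + $148.7M + $106.8M = $523.5M.

$523.5M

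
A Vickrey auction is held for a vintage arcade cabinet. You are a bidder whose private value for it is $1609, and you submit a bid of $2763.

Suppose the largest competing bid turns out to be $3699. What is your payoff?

$0

Your bid $2763 is below the highest competing bid $3699, so you lose.
A losing bidder pays nothing and receives nothing: payoff = $0.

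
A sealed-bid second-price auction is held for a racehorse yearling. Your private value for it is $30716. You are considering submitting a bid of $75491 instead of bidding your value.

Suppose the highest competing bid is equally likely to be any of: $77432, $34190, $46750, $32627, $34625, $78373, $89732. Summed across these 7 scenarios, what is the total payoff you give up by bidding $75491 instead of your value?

The deviation costs you only when the competing bid falls strictly between $30716 and $75491; elsewhere both bids give the same outcome.
$77432: outcomes coincide → loss $0.
$34190: truthful payoff $0, deviation payoff −$3474 → loss $3474.
$46750: truthful payoff $0, deviation payoff −$16034 → loss $16034.
$32627: truthful payoff $0, deviation payoff −$1911 → loss $1911.
$34625: truthful payoff $0, deviation payoff −$3909 → loss $3909.
$78373: outcomes coincide → loss $0.
$89732: outcomes coincide → loss $0.
Total loss = $3474 + $16034 + $1911 + $3909 = $25328.
Truthful bidding weakly dominates here: raising your bid can only win items priced above your value, and lowering it can only forfeit items priced below.

$25328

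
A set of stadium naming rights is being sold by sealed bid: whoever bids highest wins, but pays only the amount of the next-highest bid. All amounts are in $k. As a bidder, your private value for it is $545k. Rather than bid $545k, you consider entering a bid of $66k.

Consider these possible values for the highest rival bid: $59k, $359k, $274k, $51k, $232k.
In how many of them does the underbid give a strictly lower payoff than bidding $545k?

The deviation hurts exactly when the highest competing bid lies strictly between $66k and $545k — underbidding then forfeits a profitable win.
$59k: below both → same outcome either way.
$359k: inside the interval → strictly worse (loss $186k).
$274k: inside the interval → strictly worse (loss $271k).
$51k: below both → same outcome either way.
$232k: inside the interval → strictly worse (loss $313k).
Count: 3.

3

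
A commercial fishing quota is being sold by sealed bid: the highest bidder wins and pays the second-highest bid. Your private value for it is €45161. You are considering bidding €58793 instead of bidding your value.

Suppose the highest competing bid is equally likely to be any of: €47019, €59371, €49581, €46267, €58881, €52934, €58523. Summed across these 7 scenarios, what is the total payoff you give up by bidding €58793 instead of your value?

The deviation costs you only when the competing bid falls strictly between €45161 and €58793; elsewhere both bids give the same outcome.
€47019: truthful payoff €0, deviation payoff −€1858 → loss €1858.
€59371: outcomes coincide → loss €0.
€49581: truthful payoff €0, deviation payoff −€4420 → loss €4420.
€46267: truthful payoff €0, deviation payoff −€1106 → loss €1106.
€58881: outcomes coincide → loss €0.
€52934: truthful payoff €0, deviation payoff −€7773 → loss €7773.
€58523: truthful payoff €0, deviation payoff −€13362 → loss €13362.
Total loss = €1858 + €4420 + €1106 + €7773 + €13362 = €28519.

€28519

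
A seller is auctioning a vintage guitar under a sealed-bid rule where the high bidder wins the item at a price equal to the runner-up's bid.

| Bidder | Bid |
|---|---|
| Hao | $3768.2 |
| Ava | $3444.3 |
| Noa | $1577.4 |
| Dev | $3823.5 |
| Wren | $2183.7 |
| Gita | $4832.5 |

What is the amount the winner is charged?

Highest bid: Gita at $4832.5, so Gita wins.
Second-highest bid: Dev at $3823.5 — that is the price the winner pays.

$3823.5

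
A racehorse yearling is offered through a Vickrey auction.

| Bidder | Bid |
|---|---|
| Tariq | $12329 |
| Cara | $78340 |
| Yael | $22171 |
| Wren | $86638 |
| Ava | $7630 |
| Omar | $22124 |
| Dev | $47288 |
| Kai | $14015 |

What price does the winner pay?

Highest bid: Wren at $86638, so Wren wins.
Second-highest bid: Cara at $78340 — that is the price the winner pays.

$78340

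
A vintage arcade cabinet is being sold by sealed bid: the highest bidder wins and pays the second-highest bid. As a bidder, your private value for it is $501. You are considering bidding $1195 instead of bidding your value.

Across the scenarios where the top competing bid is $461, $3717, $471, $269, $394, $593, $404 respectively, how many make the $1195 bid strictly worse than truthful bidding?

The deviation hurts exactly when the highest competing bid lies strictly between $501 and $1195 — overbidding then wins at a price above your value.
$461: below both → same outcome either way.
$3717: above both → same outcome either way.
$471: below both → same outcome either way.
$269: below both → same outcome either way.
$394: below both → same outcome either way.
$593: inside the interval → strictly worse (loss $92).
$404: below both → same outcome either way.
Count: 1.

1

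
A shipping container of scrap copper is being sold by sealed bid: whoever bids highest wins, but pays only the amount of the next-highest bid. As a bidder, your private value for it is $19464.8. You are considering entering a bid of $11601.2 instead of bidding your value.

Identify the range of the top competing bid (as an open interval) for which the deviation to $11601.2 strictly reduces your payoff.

If the competing bid is below $11601.2, both bids win at the same price — no difference.
If it is above $19464.8, both bids lose — no difference.
If it lies strictly between $11601.2 and $19464.8, bidding your value wins at a price below your value (positive payoff) while bidding $11601.2 loses (payoff 0).
So the deviation strictly hurts on the open interval ($11601.2, $19464.8).
In a second-price auction your bid sets only whether you win, not what you pay, so bidding your true value is weakly dominant.

($11601.2, $19464.8)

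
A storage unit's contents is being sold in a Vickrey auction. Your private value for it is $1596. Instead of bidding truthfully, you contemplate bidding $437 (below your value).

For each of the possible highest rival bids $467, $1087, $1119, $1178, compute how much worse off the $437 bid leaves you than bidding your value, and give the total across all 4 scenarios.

The deviation costs you only when the competing bid falls strictly between $437 and $1596; elsewhere both bids give the same outcome.
$467: truthful payoff $1129, deviation payoff $0 → loss $1129.
$1087: truthful payoff $509, deviation payoff $0 → loss $509.
$1119: truthful payoff $477, deviation payoff $0 → loss $477.
$1178: truthful payoff $418, deviation payoff $0 → loss $418.
Total loss = $1129 + $509 + $477 + $418 = $2533.
Truthful bidding weakly dominates here: raising your bid can only win items priced above your value, and lowering it can only forfeit items priced below.

$2533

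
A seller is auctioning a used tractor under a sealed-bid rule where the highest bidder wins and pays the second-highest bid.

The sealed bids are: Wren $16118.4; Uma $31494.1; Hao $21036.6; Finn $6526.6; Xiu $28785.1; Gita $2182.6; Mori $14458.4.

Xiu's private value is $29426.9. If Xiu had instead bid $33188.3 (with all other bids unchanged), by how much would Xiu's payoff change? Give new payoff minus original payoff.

−$2067.2

The highest bid among the other bidders is $31494.1; Xiu's bid doesn't change that.
Original bid $28785.1: Xiu is not highest (top rival bid is $31494.1); payoff $0.
Alternative bid $33188.3: Xiu is highest, pays the top rival bid $31494.1; payoff $29426.9 − $31494.1 = −$2067.2.
Change in payoff = −$2067.2 − ($0) = −$2067.2.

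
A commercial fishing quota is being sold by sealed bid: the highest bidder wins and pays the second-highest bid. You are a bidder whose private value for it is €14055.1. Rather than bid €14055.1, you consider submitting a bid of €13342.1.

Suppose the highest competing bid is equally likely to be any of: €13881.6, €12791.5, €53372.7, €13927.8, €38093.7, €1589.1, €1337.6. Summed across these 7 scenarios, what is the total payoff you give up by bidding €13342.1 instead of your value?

€300.8

The deviation costs you only when the competing bid falls strictly between €13342.1 and €14055.1; elsewhere both bids give the same outcome.
€13881.6: truthful payoff €173.5, deviation payoff €0 → loss €173.5.
€12791.5: outcomes coincide → loss €0.
€53372.7: outcomes coincide → loss €0.
€13927.8: truthful payoff €127.3, deviation payoff €0 → loss €127.3.
€38093.7: outcomes coincide → loss €0.
€1589.1: outcomes coincide → loss €0.
€1337.6: outcomes coincide → loss €0.
Total loss = €173.5 + €127.3 = €300.8.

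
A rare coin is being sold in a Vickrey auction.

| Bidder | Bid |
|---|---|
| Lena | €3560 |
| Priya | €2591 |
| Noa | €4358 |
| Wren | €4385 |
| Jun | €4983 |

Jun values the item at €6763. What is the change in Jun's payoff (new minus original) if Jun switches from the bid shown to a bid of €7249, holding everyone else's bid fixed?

€0

The highest bid among the other bidders is €4385; Jun's bid doesn't change that.
Original bid €4983: Jun is highest, pays the top rival bid €4385; payoff €6763 − €4385 = €2378.
Alternative bid €7249: Jun is highest, pays the top rival bid €4385; payoff €6763 − €4385 = €2378.
Change in payoff = €2378 − (€2378) = €0.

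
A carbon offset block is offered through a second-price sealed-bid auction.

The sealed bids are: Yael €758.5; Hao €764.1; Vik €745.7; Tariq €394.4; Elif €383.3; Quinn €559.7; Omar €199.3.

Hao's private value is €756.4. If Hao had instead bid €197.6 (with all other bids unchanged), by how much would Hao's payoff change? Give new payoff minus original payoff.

€2.1

The highest bid among the other bidders is €758.5; Hao's bid doesn't change that.
Original bid €764.1: Hao is highest, pays the top rival bid €758.5; payoff €756.4 − €758.5 = −€2.1.
Alternative bid €197.6: Hao is not highest (top rival bid is €758.5); payoff €0.
Change in payoff = €0 − (−€2.1) = €2.1.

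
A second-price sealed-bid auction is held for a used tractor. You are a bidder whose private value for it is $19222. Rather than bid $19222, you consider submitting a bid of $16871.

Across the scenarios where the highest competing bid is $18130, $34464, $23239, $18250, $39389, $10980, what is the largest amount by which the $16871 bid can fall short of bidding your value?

$1092

$18130: truthful gives $1092, deviation gives $0 → loss $1092.
$34464: same outcome either way → loss $0.
$23239: same outcome either way → loss $0.
$18250: truthful gives $972, deviation gives $0 → loss $972.
$39389: same outcome either way → loss $0.
$10980: same outcome either way → loss $0.
Maximum loss: $1092.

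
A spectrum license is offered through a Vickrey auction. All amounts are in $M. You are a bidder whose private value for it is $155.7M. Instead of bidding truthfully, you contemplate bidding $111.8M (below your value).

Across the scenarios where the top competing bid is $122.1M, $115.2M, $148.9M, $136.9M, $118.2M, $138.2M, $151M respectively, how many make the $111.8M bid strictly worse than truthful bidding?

The deviation hurts exactly when the highest competing bid lies strictly between $111.8M and $155.7M — underbidding then forfeits a profitable win.
$122.1M: inside the interval → strictly worse (loss $33.6M).
$115.2M: inside the interval → strictly worse (loss $40.5M).
$148.9M: inside the interval → strictly worse (loss $6.8M).
$136.9M: inside the interval → strictly worse (loss $18.8M).
$118.2M: inside the interval → strictly worse (loss $37.5M).
$138.2M: inside the interval → strictly worse (loss $17.5M).
$151M: inside the interval → strictly worse (loss $4.7M).
Count: 7.

7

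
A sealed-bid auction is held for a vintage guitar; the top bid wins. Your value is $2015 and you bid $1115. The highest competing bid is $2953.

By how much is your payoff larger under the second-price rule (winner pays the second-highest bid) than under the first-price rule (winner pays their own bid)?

$0

Your bid $1115 is below $2953, so you lose under either rule.
Payoff is $0 in both cases; difference = $0.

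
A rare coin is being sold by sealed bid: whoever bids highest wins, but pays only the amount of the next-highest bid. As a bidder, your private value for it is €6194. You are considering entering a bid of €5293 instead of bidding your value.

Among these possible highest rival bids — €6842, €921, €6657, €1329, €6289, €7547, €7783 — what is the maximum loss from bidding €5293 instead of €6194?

€6842: same outcome either way → loss €0.
€921: same outcome either way → loss €0.
€6657: same outcome either way → loss €0.
€1329: same outcome either way → loss €0.
€6289: same outcome either way → loss €0.
€7547: same outcome either way → loss €0.
€7783: same outcome either way → loss €0.
Maximum loss: €0.

€0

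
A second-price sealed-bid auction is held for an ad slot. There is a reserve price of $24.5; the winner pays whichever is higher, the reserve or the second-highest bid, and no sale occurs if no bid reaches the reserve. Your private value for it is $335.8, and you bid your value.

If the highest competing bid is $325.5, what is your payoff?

$10.3

Your bid $335.8 is the highest and exceeds the reserve.
Price = max(second-highest bid, reserve) = max($325.5, $24.5) = $325.5.
Payoff = $335.8 − $325.5 = $10.3.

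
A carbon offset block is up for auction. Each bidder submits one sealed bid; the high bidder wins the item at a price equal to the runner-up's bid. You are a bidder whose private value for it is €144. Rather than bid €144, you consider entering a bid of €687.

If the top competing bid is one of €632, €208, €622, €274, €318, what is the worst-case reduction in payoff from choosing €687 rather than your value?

€632: truthful gives €0, deviation gives −€488 → loss €488.
€208: truthful gives €0, deviation gives −€64 → loss €64.
€622: truthful gives €0, deviation gives −€478 → loss €478.
€274: truthful gives €0, deviation gives −€130 → loss €130.
€318: truthful gives €0, deviation gives −€174 → loss €174.
Maximum loss: €488.

€488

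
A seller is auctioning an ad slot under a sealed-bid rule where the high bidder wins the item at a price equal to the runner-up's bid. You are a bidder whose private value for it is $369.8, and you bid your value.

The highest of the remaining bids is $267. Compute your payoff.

Your bid $369.8 exceeds the highest competing bid $267, so you win.
In a second-price auction the winner pays the second-highest bid, $267.
Payoff = value − price = $369.8 − $267 = $102.8.

$102.8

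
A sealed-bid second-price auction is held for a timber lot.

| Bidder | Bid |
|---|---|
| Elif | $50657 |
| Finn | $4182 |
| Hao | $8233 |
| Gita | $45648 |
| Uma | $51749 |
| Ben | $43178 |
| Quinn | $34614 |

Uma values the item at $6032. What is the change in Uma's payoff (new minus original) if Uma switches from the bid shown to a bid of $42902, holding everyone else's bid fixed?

$44625

The highest bid among the other bidders is $50657; Uma's bid doesn't change that.
Original bid $51749: Uma is highest, pays the top rival bid $50657; payoff $6032 − $50657 = −$44625.
Alternative bid $42902: Uma is not highest (top rival bid is $50657); payoff $0.
Change in payoff = $0 − (−$44625) = $44625.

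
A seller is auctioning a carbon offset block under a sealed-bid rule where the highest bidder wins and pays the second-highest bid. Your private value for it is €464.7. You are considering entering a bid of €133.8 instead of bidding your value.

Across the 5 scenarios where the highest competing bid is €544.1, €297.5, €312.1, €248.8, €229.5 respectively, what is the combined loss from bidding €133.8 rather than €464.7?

The deviation costs you only when the competing bid falls strictly between €133.8 and €464.7; elsewhere both bids give the same outcome.
€544.1: outcomes coincide → loss €0.
€297.5: truthful payoff €167.2, deviation payoff €0 → loss €167.2.
€312.1: truthful payoff €152.6, deviation payoff €0 → loss €152.6.
€248.8: truthful payoff €215.9, deviation payoff €0 → loss €215.9.
€229.5: truthful payoff €235.2, deviation payoff €0 → loss €235.2.
Total loss = €167.2 + €152.6 + €215.9 + €235.2 = €770.9.
Because the price is fixed by the runner-up's bid, deviating from your value can only change a good outcome into a bad one — never the reverse.

€770.9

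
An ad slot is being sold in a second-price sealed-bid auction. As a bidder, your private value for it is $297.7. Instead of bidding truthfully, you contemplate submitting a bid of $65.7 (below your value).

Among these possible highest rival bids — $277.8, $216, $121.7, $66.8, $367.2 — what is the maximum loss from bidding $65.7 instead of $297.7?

$277.8: truthful gives $19.9, deviation gives $0 → loss $19.9.
$216: truthful gives $81.7, deviation gives $0 → loss $81.7.
$121.7: truthful gives $176, deviation gives $0 → loss $176.
$66.8: truthful gives $230.9, deviation gives $0 → loss $230.9.
$367.2: same outcome either way → loss $0.
Maximum loss: $230.9.

$230.9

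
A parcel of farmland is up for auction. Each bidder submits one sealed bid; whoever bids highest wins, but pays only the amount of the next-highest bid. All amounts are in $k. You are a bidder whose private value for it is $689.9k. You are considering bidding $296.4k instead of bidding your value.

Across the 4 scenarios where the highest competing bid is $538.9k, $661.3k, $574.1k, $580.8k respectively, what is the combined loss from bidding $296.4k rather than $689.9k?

$404.5k

The deviation costs you only when the competing bid falls strictly between $296.4k and $689.9k; elsewhere both bids give the same outcome.
$538.9k: truthful payoff $151k, deviation payoff $0k → loss $151k.
$661.3k: truthful payoff $28.6k, deviation payoff $0k → loss $28.6k.
$574.1k: truthful payoff $115.8k, deviation payoff $0k → loss $115.8k.
$580.8k: truthful payoff $109.1k, deviation payoff $0k → loss $109.1k.
Total loss = $151k + $28.6k + $115.8k + $109.1k = $404.5k.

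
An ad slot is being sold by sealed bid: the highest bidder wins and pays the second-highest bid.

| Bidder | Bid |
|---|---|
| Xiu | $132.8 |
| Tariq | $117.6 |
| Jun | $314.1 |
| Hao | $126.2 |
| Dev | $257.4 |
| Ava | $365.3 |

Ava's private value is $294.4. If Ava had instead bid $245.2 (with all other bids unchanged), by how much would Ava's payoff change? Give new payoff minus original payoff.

The highest bid among the other bidders is $314.1; Ava's bid doesn't change that.
Original bid $365.3: Ava is highest, pays the top rival bid $314.1; payoff $294.4 − $314.1 = −$19.7.
Alternative bid $245.2: Ava is not highest (top rival bid is $314.1); payoff $0.
Change in payoff = $0 − (−$19.7) = $19.7.

$19.7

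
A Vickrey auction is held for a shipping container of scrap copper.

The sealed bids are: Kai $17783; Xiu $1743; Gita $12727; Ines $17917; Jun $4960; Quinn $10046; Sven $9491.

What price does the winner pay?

$17783

Highest bid: Ines at $17917, so Ines wins.
Second-highest bid: Kai at $17783 — that is the price the winner pays.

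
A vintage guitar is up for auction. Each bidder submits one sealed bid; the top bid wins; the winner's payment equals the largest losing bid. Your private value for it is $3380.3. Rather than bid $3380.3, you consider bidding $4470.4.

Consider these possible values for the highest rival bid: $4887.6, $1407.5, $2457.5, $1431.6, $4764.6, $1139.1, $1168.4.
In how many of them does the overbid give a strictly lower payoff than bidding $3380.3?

The deviation hurts exactly when the highest competing bid lies strictly between $3380.3 and $4470.4 — overbidding then wins at a price above your value.
$4887.6: above both → same outcome either way.
$1407.5: below both → same outcome either way.
$2457.5: below both → same outcome either way.
$1431.6: below both → same outcome either way.
$4764.6: above both → same outcome either way.
$1139.1: below both → same outcome either way.
$1168.4: below both → same outcome either way.
Count: 0.

0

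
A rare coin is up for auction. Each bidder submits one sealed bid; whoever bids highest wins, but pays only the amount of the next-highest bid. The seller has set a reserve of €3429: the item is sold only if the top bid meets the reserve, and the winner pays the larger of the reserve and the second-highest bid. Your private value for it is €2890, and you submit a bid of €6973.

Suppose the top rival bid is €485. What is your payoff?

−€539

Your bid €6973 is the highest and exceeds the reserve.
Price = max(second-highest bid, reserve) = max(€485, €3429) = €3429.
Payoff = €2890 − €3429 = −€539.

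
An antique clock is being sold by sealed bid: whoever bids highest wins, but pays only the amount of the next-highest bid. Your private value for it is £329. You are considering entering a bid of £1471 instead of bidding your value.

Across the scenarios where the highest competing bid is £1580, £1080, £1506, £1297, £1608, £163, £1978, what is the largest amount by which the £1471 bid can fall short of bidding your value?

£1580: same outcome either way → loss £0.
£1080: truthful gives £0, deviation gives −£751 → loss £751.
£1506: same outcome either way → loss £0.
£1297: truthful gives £0, deviation gives −£968 → loss £968.
£1608: same outcome either way → loss £0.
£163: same outcome either way → loss £0.
£1978: same outcome either way → loss £0.
Maximum loss: £968.

£968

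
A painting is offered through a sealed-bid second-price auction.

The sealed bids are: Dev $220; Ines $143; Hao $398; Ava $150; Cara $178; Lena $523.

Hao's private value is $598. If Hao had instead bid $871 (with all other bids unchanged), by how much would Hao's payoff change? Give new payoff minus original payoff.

The highest bid among the other bidders is $523; Hao's bid doesn't change that.
Original bid $398: Hao is not highest (top rival bid is $523); payoff $0.
Alternative bid $871: Hao is highest, pays the top rival bid $523; payoff $598 − $523 = $75.
Change in payoff = $75 − ($0) = $75.

$75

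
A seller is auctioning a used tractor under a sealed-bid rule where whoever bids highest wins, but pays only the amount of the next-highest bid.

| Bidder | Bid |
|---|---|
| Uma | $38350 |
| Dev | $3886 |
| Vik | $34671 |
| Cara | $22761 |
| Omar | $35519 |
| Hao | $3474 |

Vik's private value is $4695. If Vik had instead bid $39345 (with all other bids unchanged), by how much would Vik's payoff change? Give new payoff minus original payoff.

−$33655

The highest bid among the other bidders is $38350; Vik's bid doesn't change that.
Original bid $34671: Vik is not highest (top rival bid is $38350); payoff $0.
Alternative bid $39345: Vik is highest, pays the top rival bid $38350; payoff $4695 − $38350 = −$33655.
Change in payoff = −$33655 − ($0) = −$33655.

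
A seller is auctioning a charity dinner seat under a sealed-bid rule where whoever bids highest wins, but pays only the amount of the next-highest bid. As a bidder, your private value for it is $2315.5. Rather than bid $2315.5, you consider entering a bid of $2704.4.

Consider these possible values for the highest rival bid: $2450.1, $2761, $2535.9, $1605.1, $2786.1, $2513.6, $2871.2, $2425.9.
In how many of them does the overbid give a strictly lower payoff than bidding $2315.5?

The deviation hurts exactly when the highest competing bid lies strictly between $2315.5 and $2704.4 — overbidding then wins at a price above your value.
$2450.1: inside the interval → strictly worse (loss $134.6).
$2761: above both → same outcome either way.
$2535.9: inside the interval → strictly worse (loss $220.4).
$1605.1: below both → same outcome either way.
$2786.1: above both → same outcome either way.
$2513.6: inside the interval → strictly worse (loss $198.1).
$2871.2: above both → same outcome either way.
$2425.9: inside the interval → strictly worse (loss $110.4).
Count: 4.

4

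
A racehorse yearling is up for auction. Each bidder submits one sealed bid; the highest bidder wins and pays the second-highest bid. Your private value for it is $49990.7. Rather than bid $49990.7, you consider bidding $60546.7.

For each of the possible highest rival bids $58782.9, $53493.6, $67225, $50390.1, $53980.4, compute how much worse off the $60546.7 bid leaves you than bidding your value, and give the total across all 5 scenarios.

$16684.2

The deviation costs you only when the competing bid falls strictly between $49990.7 and $60546.7; elsewhere both bids give the same outcome.
$58782.9: truthful payoff $0, deviation payoff −$8792.2 → loss $8792.2.
$53493.6: truthful payoff $0, deviation payoff −$3502.9 → loss $3502.9.
$67225: outcomes coincide → loss $0.
$50390.1: truthful payoff $0, deviation payoff −$399.4 → loss $399.4.
$53980.4: truthful payoff $0, deviation payoff −$3989.7 → loss $3989.7.
Total loss = $8792.2 + $3502.9 + $399.4 + $3989.7 = $16684.2.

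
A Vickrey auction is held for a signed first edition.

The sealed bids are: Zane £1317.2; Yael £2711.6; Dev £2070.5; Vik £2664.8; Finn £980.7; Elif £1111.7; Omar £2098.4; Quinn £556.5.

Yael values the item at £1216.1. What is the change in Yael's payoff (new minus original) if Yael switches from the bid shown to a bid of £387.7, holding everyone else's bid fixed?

£1448.7

The highest bid among the other bidders is £2664.8; Yael's bid doesn't change that.
Original bid £2711.6: Yael is highest, pays the top rival bid £2664.8; payoff £1216.1 − £2664.8 = −£1448.7.
Alternative bid £387.7: Yael is not highest (top rival bid is £2664.8); payoff £0.
Change in payoff = £0 − (−£1448.7) = £1448.7.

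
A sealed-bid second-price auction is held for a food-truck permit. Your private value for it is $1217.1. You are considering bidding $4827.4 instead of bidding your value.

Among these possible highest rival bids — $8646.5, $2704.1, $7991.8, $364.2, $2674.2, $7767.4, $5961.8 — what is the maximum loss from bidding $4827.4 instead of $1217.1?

$8646.5: same outcome either way → loss $0.
$2704.1: truthful gives $0, deviation gives −$1487 → loss $1487.
$7991.8: same outcome either way → loss $0.
$364.2: same outcome either way → loss $0.
$2674.2: truthful gives $0, deviation gives −$1457.1 → loss $1457.1.
$7767.4: same outcome either way → loss $0.
$5961.8: same outcome either way → loss $0.
Maximum loss: $1487.

$1487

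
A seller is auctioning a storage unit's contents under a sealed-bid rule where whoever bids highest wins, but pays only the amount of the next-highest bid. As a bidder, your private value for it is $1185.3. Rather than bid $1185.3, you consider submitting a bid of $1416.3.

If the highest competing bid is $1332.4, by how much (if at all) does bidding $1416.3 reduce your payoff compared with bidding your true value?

Bidding your value $1185.3: you lose (since $1185.3 < $1332.4). Payoff $0.
Bidding $1416.3: you win and pay $1332.4. Payoff $1185.3 − $1332.4 = −$147.1.
The competing bid $1332.4 lies between your value and your inflated bid, so overbidding wins an item priced above your value.
Loss from deviating = $0 − (−$147.1) = $147.1.

$147.1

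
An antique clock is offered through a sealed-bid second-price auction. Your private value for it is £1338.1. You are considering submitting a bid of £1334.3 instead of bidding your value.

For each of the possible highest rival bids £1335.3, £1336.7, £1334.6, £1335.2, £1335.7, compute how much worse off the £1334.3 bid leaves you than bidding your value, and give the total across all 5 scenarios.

The deviation costs you only when the competing bid falls strictly between £1334.3 and £1338.1; elsewhere both bids give the same outcome.
£1335.3: truthful payoff £2.8, deviation payoff £0 → loss £2.8.
£1336.7: truthful payoff £1.4, deviation payoff £0 → loss £1.4.
£1334.6: truthful payoff £3.5, deviation payoff £0 → loss £3.5.
£1335.2: truthful payoff £2.9, deviation payoff £0 → loss £2.9.
£1335.7: truthful payoff £2.4, deviation payoff £0 → loss £2.4.
Total loss = £2.8 + £1.4 + £3.5 + £2.9 + £2.4 = £13.
In a second-price auction your bid sets only whether you win, not what you pay, so bidding your true value is weakly dominant.

£13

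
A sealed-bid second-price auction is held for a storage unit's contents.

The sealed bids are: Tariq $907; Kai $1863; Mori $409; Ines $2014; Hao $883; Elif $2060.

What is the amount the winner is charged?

$2014

Highest bid: Elif at $2060, so Elif wins.
Second-highest bid: Ines at $2014 — that is the price the winner pays.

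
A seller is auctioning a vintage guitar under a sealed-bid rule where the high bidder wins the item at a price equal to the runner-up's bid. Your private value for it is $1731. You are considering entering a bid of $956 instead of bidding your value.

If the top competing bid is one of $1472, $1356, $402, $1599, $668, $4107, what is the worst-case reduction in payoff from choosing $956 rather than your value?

$1472: truthful gives $259, deviation gives $0 → loss $259.
$1356: truthful gives $375, deviation gives $0 → loss $375.
$402: same outcome either way → loss $0.
$1599: truthful gives $132, deviation gives $0 → loss $132.
$668: same outcome either way → loss $0.
$4107: same outcome either way → loss $0.
Maximum loss: $375.

$375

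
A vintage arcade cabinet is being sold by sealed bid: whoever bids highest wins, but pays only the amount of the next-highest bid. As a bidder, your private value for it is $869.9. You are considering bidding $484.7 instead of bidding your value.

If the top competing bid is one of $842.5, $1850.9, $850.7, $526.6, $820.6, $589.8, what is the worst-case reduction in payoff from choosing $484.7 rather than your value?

$343.3

$842.5: truthful gives $27.4, deviation gives $0 → loss $27.4.
$1850.9: same outcome either way → loss $0.
$850.7: truthful gives $19.2, deviation gives $0 → loss $19.2.
$526.6: truthful gives $343.3, deviation gives $0 → loss $343.3.
$820.6: truthful gives $49.3, deviation gives $0 → loss $49.3.
$589.8: truthful gives $280.1, deviation gives $0 → loss $280.1.
Maximum loss: $343.3.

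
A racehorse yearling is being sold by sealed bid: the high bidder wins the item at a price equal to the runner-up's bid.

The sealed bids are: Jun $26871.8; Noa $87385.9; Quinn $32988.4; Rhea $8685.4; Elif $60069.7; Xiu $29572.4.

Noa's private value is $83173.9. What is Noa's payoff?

$23104.2

Highest bid: Noa at $87385.9, so Noa wins.
Second-highest bid: Elif at $60069.7 — that is the price the winner pays.
Noa's payoff = value − price = $83173.9 − $60069.7 = $23104.2.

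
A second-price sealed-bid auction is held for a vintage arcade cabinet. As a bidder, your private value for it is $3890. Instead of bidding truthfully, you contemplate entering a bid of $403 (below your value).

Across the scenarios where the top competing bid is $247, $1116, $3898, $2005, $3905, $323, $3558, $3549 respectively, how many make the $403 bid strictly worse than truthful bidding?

4

The deviation hurts exactly when the highest competing bid lies strictly between $403 and $3890 — underbidding then forfeits a profitable win.
$247: below both → same outcome either way.
$1116: inside the interval → strictly worse (loss $2774).
$3898: above both → same outcome either way.
$2005: inside the interval → strictly worse (loss $1885).
$3905: above both → same outcome either way.
$323: below both → same outcome either way.
$3558: inside the interval → strictly worse (loss $332).
$3549: inside the interval → strictly worse (loss $341).
Count: 4.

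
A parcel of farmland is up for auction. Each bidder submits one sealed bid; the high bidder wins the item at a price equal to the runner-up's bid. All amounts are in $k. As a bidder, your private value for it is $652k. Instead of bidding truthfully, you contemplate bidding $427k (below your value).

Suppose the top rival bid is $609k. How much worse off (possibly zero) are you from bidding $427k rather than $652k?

Bidding your value $652k: you win (since $652k > $609k) and pay $609k. Payoff $43k.
Bidding $427k: you lose. Payoff $0k.
The competing bid $609k lies between your shaded bid and your value, so underbidding forfeits an item you could have won at a profitable price.
Loss from deviating = $43k − ($0k) = $43k.
Because the price is fixed by the runner-up's bid, deviating from your value can only change a good outcome into a bad one — never the reverse.

$43k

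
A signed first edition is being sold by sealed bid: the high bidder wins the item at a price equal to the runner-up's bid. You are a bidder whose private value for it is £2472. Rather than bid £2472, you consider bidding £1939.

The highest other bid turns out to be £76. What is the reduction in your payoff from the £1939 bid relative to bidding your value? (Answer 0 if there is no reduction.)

Bidding your value £2472: you win (since £2472 > £76) and pay £76. Payoff £2396.
Bidding £1939: you win and pay £76. Payoff £2472 − £76 = £2396.
Difference = £2396 − £2396 = £0; both bids lead to the same outcome because the competing bid is below both your value and your alternative bid.
Because the price is fixed by the runner-up's bid, deviating from your value can only change a good outcome into a bad one — never the reverse.

£0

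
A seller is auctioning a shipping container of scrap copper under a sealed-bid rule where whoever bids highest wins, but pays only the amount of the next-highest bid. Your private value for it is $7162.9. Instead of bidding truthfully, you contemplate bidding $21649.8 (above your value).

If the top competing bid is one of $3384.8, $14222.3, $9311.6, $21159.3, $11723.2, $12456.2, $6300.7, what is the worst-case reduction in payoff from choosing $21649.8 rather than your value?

$3384.8: same outcome either way → loss $0.
$14222.3: truthful gives $0, deviation gives −$7059.4 → loss $7059.4.
$9311.6: truthful gives $0, deviation gives −$2148.7 → loss $2148.7.
$21159.3: truthful gives $0, deviation gives −$13996.4 → loss $13996.4.
$11723.2: truthful gives $0, deviation gives −$4560.3 → loss $4560.3.
$12456.2: truthful gives $0, deviation gives −$5293.3 → loss $5293.3.
$6300.7: same outcome either way → loss $0.
Maximum loss: $13996.4.

$13996.4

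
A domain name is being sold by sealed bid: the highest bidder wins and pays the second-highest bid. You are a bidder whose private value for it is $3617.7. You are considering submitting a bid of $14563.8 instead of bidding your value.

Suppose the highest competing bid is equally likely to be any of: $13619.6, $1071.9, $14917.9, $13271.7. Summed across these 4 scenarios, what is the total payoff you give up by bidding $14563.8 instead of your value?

$19655.9

The deviation costs you only when the competing bid falls strictly between $3617.7 and $14563.8; elsewhere both bids give the same outcome.
$13619.6: truthful payoff $0, deviation payoff −$10001.9 → loss $10001.9.
$1071.9: outcomes coincide → loss $0.
$14917.9: outcomes coincide → loss $0.
$13271.7: truthful payoff $0, deviation payoff −$9654 → loss $9654.
Total loss = $10001.9 + $9654 = $19655.9.
In a second-price auction your bid sets only whether you win, not what you pay, so bidding your true value is weakly dominant.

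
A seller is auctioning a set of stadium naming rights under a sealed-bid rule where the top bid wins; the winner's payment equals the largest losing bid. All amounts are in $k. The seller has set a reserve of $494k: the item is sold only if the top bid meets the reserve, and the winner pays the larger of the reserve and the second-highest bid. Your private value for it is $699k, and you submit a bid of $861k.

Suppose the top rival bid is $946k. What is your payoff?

Your bid $861k is below the highest competing bid $946k, so you lose. Payoff $0k.

$0k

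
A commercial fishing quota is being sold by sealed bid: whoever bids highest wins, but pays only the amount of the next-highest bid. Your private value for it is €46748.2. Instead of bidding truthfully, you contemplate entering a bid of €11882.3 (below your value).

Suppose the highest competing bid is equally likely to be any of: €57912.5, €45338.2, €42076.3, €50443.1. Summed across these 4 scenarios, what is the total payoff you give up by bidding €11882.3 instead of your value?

€6081.9

The deviation costs you only when the competing bid falls strictly between €11882.3 and €46748.2; elsewhere both bids give the same outcome.
€57912.5: outcomes coincide → loss €0.
€45338.2: truthful payoff €1410, deviation payoff €0 → loss €1410.
€42076.3: truthful payoff €4671.9, deviation payoff €0 → loss €4671.9.
€50443.1: outcomes coincide → loss €0.
Total loss = €1410 + €4671.9 = €6081.9.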